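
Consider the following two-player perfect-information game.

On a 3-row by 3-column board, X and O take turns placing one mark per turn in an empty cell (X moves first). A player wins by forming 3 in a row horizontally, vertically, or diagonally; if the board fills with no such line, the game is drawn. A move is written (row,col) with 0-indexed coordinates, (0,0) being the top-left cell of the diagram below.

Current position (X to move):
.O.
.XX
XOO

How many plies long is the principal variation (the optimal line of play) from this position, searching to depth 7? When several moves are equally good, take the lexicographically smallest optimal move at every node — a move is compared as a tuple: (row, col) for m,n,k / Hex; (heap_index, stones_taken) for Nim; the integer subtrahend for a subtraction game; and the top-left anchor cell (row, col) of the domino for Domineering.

[.O./.XX/XOO] X move#1: (0,0):+1/XO./.XX/XOO*, (0,2):+1/.OX/.XX/XOO, (1,0):+1/.O./XXX/XOO
[XO./.XX/XOO] O move#2: (0,2):-1/XOO/.XX/XOO*, (1,0):-1/XO./OXX/XOO
[XOO/.XX/XOO] X move#3: (1,0):+1/XOO/XXX/XOO*
[XOO/XXX/XOO] end (terminal -1, O#4); searched .O./.XX/XOO to 7

PV length from [.O./.XX/XOO]: 3 plies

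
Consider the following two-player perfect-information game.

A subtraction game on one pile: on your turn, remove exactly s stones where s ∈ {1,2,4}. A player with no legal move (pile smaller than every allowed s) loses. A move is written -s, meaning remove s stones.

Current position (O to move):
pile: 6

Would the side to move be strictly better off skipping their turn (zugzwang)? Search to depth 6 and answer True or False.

zugzwang(6, O) = True

p1 O@[6]: -1[5]-1* -2[4]-1 -4[2]-1
p2 X@[5]: -1[4]-1 -2[3]+1* -4[1]-1
p3 O@[3]: -1[2]-1* -2[1]-1
p4 X@[2]: -1[1]-1 -2[0]+1*
p5 O@[0] terminal -1; root [6] d6
suppose O passes — search the same position with X to move:
pass> p1 X@[6]: -1[5]-1* -2[4]-1 -4[2]-1
pass> p2 O@[5]: -1[4]-1 -2[3]+1* -4[1]-1
pass> p3 X@[3]: -1[2]-1* -2[1]-1
pass> p4 O@[2]: -1[1]-1 -2[0]+1*
pass> p5 X@[0] terminal -1; root [6] d6
for O: play -1, pass +1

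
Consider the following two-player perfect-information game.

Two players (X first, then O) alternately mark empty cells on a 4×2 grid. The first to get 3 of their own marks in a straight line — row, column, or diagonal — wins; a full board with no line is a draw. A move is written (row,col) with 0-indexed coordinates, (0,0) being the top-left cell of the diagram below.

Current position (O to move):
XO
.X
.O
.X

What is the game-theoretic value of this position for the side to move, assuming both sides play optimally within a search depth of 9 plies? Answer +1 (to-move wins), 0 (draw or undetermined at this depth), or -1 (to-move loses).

ply 1, O at XO/.X/.O/.X | (1,0)=+0→XO/OX/.O/.X*; (2,0)=+0→XO/.X/OO/.X; (3,0)=+0→XO/.X/.O/OX
ply 2, X at XO/OX/.O/.X | (2,0)=+0→XO/OX/XO/.X*; (3,0)=+0→XO/OX/.O/XX
ply 3, O at XO/OX/XO/.X | (3,0)=+0→XO/OX/XO/OX*
ply 4: XO/OX/XO/OX is terminal +0 (X); from XO/.X/.O/.X depth 9

value(XO/.X/.O/.X, O) = 0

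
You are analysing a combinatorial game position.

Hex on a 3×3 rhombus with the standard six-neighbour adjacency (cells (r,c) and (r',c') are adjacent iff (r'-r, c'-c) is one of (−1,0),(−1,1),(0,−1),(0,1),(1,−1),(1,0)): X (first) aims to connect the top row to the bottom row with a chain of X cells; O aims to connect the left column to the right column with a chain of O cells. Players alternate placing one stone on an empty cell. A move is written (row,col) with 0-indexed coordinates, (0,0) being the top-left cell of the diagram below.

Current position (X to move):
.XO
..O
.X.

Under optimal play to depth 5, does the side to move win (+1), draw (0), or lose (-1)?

p1 X@[.XO/..O/.X.]: (0,0)[XXO/..O/.X.]-1 (1,0)[.XO/X.O/.X.]+1* (1,1)[.XO/.XO/.X.]+1 (2,0)[.XO/..O/XX.]+1 (2,2)[.XO/..O/.XX]-1
p2 O@[.XO/X.O/.X.]: (0,0)[OXO/X.O/.X.]-1* (1,1)[.XO/XOO/.X.]-1 (2,0)[.XO/X.O/OX.]-1 (2,2)[.XO/X.O/.XO]-1
p3 X@[OXO/X.O/.X.]: (1,1)[OXO/XXO/.X.]+1* (2,0)[OXO/X.O/XX.]+1 (2,2)[OXO/X.O/.XX]+1
p4 O@[OXO/XXO/.X.] terminal -1; root [.XO/..O/.X.] d5

value(.XO/..O/.X., X) = +1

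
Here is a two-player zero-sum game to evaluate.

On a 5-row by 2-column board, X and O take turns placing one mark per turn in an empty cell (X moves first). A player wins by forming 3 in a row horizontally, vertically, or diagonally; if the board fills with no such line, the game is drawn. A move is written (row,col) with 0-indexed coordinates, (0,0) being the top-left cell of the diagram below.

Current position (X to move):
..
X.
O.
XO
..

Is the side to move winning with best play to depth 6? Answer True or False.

X winning at [../X./O./XO/..]: False

p1 X@[../X./O./XO/..]: (0,0)[X./X./O./XO/..]-1 (0,1)[.X/X./O./XO/..]-1 (1,1)[../XX/O./XO/..]+0* (2,1)[../X./OX/XO/..]+0 (4,0)[../X./O./XO/X.]-1 (4,1)[../X./O./XO/.X]+0
p2 O@[../XX/O./XO/..]: (0,0)[O./XX/O./XO/..]+0* (0,1)[.O/XX/O./XO/..]+0 (2,1)[../XX/OO/XO/..]+0 (4,0)[../XX/O./XO/O.]+0 (4,1)[../XX/O./XO/.O]+0
p3 X@[O./XX/O./XO/..]: (0,1)[OX/XX/O./XO/..]+0* (2,1)[O./XX/OX/XO/..]+0 (4,0)[O./XX/O./XO/X.]+0 (4,1)[O./XX/O./XO/.X]+0
p4 O@[OX/XX/O./XO/..]: (2,1)[OX/XX/OO/XO/..]+0* (4,0)[OX/XX/O./XO/O.]-1 (4,1)[OX/XX/O./XO/.O]-1
p5 X@[OX/XX/OO/XO/..]: (4,0)[OX/XX/OO/XO/X.]-1 (4,1)[OX/XX/OO/XO/.X]+0*
p6 O@[OX/XX/OO/XO/.X]: (4,0)[OX/XX/OO/XO/OX]+0*
p7 X@[OX/XX/OO/XO/OX] terminal +0; root [../X./O./XO/..] d6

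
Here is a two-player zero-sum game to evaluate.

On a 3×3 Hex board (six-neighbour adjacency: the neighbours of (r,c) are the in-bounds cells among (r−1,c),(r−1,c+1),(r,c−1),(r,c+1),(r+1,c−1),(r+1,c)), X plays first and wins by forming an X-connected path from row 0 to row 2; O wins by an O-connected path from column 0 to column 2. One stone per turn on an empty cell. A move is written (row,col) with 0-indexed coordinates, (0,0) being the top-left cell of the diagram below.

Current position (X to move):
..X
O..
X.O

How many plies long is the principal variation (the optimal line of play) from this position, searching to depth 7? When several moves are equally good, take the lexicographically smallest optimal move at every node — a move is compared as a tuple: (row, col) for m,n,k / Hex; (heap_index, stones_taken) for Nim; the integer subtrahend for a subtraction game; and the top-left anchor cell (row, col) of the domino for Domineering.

ply 1, X at ..X/O../X.O | (0,0)=-1→X.X/O../X.O; (0,1)=-1→.XX/O../X.O; (1,1)=+1→..X/OX./X.O*; (1,2)=+1→..X/O.X/X.O; (2,1)=+1→..X/O../XXO
ply 2: ..X/OX./X.O is terminal -1 (O); from ..X/O../X.O depth 7

PV length from [..X/O../X.O]: 1 ply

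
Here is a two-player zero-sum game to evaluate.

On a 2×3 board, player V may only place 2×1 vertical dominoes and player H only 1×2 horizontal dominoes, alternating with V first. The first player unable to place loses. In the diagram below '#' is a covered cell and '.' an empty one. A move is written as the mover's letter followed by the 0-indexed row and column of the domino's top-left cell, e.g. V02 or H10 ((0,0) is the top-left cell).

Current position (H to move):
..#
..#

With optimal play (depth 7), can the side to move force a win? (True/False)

H winning at [..#/..#]: True

ply 1, H at ..#/..# | H00=+1→###/..#*; H10=+1→..#/###
ply 2: ###/..# is terminal -1 (V); from ..#/..# depth 7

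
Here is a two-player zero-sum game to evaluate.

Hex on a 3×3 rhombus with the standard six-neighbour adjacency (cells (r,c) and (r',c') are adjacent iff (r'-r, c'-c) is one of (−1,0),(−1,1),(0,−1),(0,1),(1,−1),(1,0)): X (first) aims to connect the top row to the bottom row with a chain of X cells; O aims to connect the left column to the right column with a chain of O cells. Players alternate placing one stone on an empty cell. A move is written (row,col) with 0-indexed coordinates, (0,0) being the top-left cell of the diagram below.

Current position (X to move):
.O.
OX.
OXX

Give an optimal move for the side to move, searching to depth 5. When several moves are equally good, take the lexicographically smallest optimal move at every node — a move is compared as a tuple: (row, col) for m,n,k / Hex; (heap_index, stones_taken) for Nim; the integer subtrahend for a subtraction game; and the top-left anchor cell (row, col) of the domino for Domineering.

X's best at [.O./OX./OXX]: (0,2)

p1 X@[.O./OX./OXX]: (0,0)[XO./OX./OXX]-1 (0,2)[.OX/OX./OXX]+1* (1,2)[.O./OXX/OXX]-1
p2 O@[.OX/OX./OXX] terminal -1; root [.O./OX./OXX] d5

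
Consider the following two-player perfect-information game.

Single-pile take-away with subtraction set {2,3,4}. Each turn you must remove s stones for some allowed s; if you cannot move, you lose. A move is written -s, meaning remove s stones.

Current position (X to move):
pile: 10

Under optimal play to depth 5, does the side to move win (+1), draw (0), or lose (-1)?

p1 X@[10]: -2[8]-1 -3[7]+1* -4[6]+1
p2 O@[7]: -2[5]-1* -3[4]-1 -4[3]-1
p3 X@[5]: -2[3]-1 -3[2]-1 -4[1]+1*
p4 O@[1] terminal -1; root [10] d5

value(10, X) = +1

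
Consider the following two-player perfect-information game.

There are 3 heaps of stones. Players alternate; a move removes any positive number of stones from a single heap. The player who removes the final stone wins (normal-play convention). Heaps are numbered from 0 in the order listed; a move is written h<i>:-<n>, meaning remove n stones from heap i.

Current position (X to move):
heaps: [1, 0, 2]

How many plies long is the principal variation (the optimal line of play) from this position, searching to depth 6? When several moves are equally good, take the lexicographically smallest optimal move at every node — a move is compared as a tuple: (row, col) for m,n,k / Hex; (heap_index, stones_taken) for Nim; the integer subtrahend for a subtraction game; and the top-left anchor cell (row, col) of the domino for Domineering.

PV length from [(1,0,2)]: 3 plies

[(1,0,2)] X move#1: h0:-1:-1/(0,0,2), h2:-1:+1/(1,0,1)*, h2:-2:-1/(1,0,0)
[(1,0,1)] O move#2: h0:-1:-1/(0,0,1)*, h2:-1:-1/(1,0,0)
[(0,0,1)] X move#3: h2:-1:+1/(0,0,0)*
[(0,0,0)] end (terminal -1, O#4); searched (1,0,2) to 6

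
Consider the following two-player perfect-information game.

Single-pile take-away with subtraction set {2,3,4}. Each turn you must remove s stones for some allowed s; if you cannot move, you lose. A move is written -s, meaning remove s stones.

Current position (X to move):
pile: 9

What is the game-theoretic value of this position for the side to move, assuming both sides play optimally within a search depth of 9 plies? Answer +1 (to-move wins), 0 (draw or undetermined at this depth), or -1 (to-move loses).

value(9, X) = +1

[9] X move#1: -2:+1/7*, -3:+1/6, -4:-1/5
[7] O move#2: -2:-1/5*, -3:-1/4, -4:-1/3
[5] X move#3: -2:-1/3, -3:-1/2, -4:+1/1*
[1] end (terminal -1, O#4); searched 9 to 9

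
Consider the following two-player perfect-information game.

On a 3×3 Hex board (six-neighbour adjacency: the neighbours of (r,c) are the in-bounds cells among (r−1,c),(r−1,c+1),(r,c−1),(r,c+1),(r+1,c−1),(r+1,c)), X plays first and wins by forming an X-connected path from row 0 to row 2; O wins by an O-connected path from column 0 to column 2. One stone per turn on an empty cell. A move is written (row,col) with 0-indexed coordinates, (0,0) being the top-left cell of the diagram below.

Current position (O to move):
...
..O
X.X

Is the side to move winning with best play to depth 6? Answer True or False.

ply 1, O at .../..O/X.X | (0,0)=-1→O../..O/X.X; (0,1)=+1→.O./..O/X.X*; (0,2)=-1→..O/..O/X.X; (1,0)=-1→.../O.O/X.X; (1,1)=-1→.../.OO/X.X; (2,1)=-1→.../..O/XOX
ply 2, X at .O./..O/X.X | (0,0)=-1→XO./..O/X.X*; (0,2)=-1→.OX/..O/X.X; (1,0)=-1→.O./X.O/X.X; (1,1)=-1→.O./.XO/X.X; (2,1)=-1→.O./..O/XXX
ply 3, O at XO./..O/X.X | (0,2)=-1→XOO/..O/X.X; (1,0)=+1→XO./O.O/X.X*; (1,1)=-1→XO./.OO/X.X; (2,1)=-1→XO./..O/XOX
ply 4, X at XO./O.O/X.X | (0,2)=-1→XOX/O.O/X.X*; (1,1)=-1→XO./OXO/X.X; (2,1)=-1→XO./O.O/XXX
ply 5, O at XOX/O.O/X.X | (1,1)=+1→XOX/OOO/X.X*; (2,1)=-1→XOX/O.O/XOX
ply 6: XOX/OOO/X.X is terminal -1 (X); from .../..O/X.X depth 6

O winning at [.../..O/X.X]: True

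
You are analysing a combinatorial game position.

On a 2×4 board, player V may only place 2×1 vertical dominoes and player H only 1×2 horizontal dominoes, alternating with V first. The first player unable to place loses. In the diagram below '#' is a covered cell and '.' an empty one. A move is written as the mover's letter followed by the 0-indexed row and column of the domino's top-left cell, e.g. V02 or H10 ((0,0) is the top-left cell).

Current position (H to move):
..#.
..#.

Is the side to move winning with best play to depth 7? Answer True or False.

H winning at [..#./..#.]: True

[..#./..#.] H move#1: H00:+1/###./..#.*, H10:+1/..#./###.
[###./..#.] V move#2: V03:-1/####/..##*
[####/..##] H move#3: H10:+1/####/####*
[####/####] end (terminal -1, V#4); searched ..#./..#. to 7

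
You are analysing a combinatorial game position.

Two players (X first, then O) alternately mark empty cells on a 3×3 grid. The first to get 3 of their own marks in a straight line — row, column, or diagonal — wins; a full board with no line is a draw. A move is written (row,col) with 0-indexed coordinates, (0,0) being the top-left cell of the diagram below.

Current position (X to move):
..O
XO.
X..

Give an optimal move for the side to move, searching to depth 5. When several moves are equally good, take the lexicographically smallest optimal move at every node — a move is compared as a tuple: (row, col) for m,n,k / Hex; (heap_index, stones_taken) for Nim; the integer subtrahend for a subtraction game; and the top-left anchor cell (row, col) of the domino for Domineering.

X's best at [..O/XO./X..]: (0,0)

ply 1, X at ..O/XO./X.. | (0,0)=+1→X.O/XO./X..*; (0,1)=+0→.XO/XO./X..; (1,2)=-1→..O/XOX/X..; (2,1)=+1→..O/XO./XX.; (2,2)=+1→..O/XO./X.X
ply 2: X.O/XO./X.. is terminal -1 (O); from ..O/XO./X.. depth 5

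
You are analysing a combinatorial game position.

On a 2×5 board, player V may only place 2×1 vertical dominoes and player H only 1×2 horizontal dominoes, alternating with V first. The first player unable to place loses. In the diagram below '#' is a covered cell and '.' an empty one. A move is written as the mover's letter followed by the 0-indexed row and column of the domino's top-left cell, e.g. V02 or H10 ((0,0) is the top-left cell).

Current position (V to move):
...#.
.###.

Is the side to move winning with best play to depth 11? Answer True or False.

V winning at [...#./.###.]: True

p1 V@[...#./.###.]: V00[#..#./####.]+1* V04[...##/.####]-1
p2 H@[#..#./####.]: H01[####./####.]-1*
p3 V@[####./####.]: V04[#####/#####]+1*
p4 H@[#####/#####] terminal -1; root [...#./.###.] d11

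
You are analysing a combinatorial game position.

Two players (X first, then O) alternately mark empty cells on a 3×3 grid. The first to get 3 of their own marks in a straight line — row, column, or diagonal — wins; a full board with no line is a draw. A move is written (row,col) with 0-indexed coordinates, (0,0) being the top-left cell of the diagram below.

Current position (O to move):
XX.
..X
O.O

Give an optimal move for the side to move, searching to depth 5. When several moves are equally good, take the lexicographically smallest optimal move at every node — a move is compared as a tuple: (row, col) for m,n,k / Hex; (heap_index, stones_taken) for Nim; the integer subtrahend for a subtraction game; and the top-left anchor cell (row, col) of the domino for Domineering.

[XX./..X/O.O] O move#1: (0,2):+1/XXO/..X/O.O*, (1,0):-1/XX./O.X/O.O, (1,1):-1/XX./.OX/O.O, (2,1):+1/XX./..X/OOO
[XXO/..X/O.O] X move#2: (1,0):-1/XXO/X.X/O.O*, (1,1):-1/XXO/.XX/O.O, (2,1):-1/XXO/..X/OXO
[XXO/X.X/O.O] O move#3: (1,1):+1/XXO/XOX/O.O*, (2,1):+1/XXO/X.X/OOO
[XXO/XOX/O.O] end (terminal -1, X#4); searched XX./..X/O.O to 5

O's best at [XX./..X/O.O]: (0,2)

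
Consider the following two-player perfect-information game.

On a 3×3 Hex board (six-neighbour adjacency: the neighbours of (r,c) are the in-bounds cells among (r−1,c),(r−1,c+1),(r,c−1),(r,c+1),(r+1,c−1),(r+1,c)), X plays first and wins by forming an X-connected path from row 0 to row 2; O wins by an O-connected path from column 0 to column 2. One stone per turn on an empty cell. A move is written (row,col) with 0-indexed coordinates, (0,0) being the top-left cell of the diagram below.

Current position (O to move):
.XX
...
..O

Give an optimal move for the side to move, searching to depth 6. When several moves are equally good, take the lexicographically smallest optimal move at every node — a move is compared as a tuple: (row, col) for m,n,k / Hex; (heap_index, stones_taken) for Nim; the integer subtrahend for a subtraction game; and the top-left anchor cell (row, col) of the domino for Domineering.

O's best at [.XX/.../..O]: (1,1)

p1 O@[.XX/.../..O]: (0,0)[OXX/.../..O]-1 (1,0)[.XX/O../..O]-1 (1,1)[.XX/.O./..O]+1* (1,2)[.XX/..O/..O]-1 (2,0)[.XX/.../O.O]-1 (2,1)[.XX/.../.OO]-1
p2 X@[.XX/.O./..O]: (0,0)[XXX/.O./..O]-1* (1,0)[.XX/XO./..O]-1 (1,2)[.XX/.OX/..O]-1 (2,0)[.XX/.O./X.O]-1 (2,1)[.XX/.O./.XO]-1
p3 O@[XXX/.O./..O]: (1,0)[XXX/OO./..O]+1* (1,2)[XXX/.OO/..O]+1 (2,0)[XXX/.O./O.O]+1 (2,1)[XXX/.O./.OO]+1
p4 X@[XXX/OO./..O]: (1,2)[XXX/OOX/..O]-1* (2,0)[XXX/OO./X.O]-1 (2,1)[XXX/OO./.XO]-1
p5 O@[XXX/OOX/..O]: (2,0)[XXX/OOX/O.O]-1 (2,1)[XXX/OOX/.OO]+1*
p6 X@[XXX/OOX/.OO] terminal -1; root [.XX/.../..O] d6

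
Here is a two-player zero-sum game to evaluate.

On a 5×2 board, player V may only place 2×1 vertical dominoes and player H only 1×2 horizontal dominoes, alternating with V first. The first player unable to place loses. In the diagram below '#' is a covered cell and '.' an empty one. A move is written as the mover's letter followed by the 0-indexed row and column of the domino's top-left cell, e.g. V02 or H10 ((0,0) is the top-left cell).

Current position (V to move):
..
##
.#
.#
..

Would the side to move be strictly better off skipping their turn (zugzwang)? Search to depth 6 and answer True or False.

zugzwang(../##/.#/.#/.., V) = False

p1 V@[../##/.#/.#/..]: V20[../##/##/##/..]-1* V30[../##/.#/##/#.]-1
p2 H@[../##/##/##/..]: H00[##/##/##/##/..]+1* H40[../##/##/##/##]+1
p3 V@[##/##/##/##/..] terminal -1; root [../##/.#/.#/..] d6
pass branch (H moves first from the same position):
  | p1 H@[../##/.#/.#/..]: H00[##/##/.#/.#/..]-1 H40[../##/.#/.#/##]+1*
  | p2 V@[../##/.#/.#/##]: V20[../##/##/##/##]-1*
  | p3 H@[../##/##/##/##]: H00[##/##/##/##/##]+1*
  | p4 V@[##/##/##/##/##] terminal -1; root [../##/.#/.#/..] d6
V moving scores -1; V passing scores -1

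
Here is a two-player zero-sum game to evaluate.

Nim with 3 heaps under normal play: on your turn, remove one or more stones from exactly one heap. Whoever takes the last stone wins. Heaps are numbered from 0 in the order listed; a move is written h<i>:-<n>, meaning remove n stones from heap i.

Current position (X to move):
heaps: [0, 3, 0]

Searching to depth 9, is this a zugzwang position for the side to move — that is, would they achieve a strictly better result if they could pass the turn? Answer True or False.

zugzwang((0,3,0), X) = False

[(0,3,0)] X move#1: h1:-1:-1/(0,2,0), h1:-2:-1/(0,1,0), h1:-3:+1/(0,0,0)*
[(0,0,0)] end (terminal -1, O#2); searched (0,3,0) to 9
pass branch (O moves first from the same position):
  | [(0,3,0)] O move#1: h1:-1:-1/(0,2,0), h1:-2:-1/(0,1,0), h1:-3:+1/(0,0,0)*
  | [(0,0,0)] end (terminal -1, X#2); searched (0,3,0) to 9
X moving scores +1; X passing scores -1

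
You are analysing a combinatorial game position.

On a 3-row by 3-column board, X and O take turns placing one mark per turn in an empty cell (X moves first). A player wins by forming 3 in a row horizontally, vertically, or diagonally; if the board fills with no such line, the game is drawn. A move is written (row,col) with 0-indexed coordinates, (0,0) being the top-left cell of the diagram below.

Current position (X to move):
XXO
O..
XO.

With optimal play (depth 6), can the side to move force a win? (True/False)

p1 X@[XXO/O../XO.]: (1,1)[XXO/OX./XO.]+0* (1,2)[XXO/O.X/XO.]+0 (2,2)[XXO/O../XOX]+0
p2 O@[XXO/OX./XO.]: (1,2)[XXO/OXO/XO.]-1 (2,2)[XXO/OX./XOO]+0*
p3 X@[XXO/OX./XOO]: (1,2)[XXO/OXX/XOO]+0*
p4 O@[XXO/OXX/XOO] terminal +0; root [XXO/O../XO.] d6

X winning at [XXO/O../XO.]: False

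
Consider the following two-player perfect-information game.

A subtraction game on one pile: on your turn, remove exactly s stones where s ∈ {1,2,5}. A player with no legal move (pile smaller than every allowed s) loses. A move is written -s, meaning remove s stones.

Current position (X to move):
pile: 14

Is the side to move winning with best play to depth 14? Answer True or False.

X winning at [14]: True

[14] X move#1: -1:-1/13, -2:+1/12*, -5:+1/9
[12] O move#2: -1:-1/11*, -2:-1/10, -5:-1/7
[11] X move#3: -1:-1/10, -2:+1/9*, -5:+1/6
[9] O move#4: -1:-1/8*, -2:-1/7, -5:-1/4
[8] X move#5: -1:-1/7, -2:+1/6*, -5:+1/3
[6] O move#6: -1:-1/5*, -2:-1/4, -5:-1/1
[5] X move#7: -1:-1/4, -2:+1/3*, -5:+1/0
[3] O move#8: -1:-1/2*, -2:-1/1
[2] X move#9: -1:-1/1, -2:+1/0*
[0] end (terminal -1, O#10); searched 14 to 14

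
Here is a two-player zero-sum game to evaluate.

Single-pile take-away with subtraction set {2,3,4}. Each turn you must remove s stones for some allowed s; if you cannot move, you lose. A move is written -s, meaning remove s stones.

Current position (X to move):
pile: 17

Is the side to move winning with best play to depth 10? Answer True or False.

ply 1, X at 17 | -2=-1→15; -3=-1→14; -4=+1→13*
ply 2, O at 13 | -2=-1→11*; -3=-1→10; -4=-1→9
ply 3, X at 11 | -2=-1→9; -3=-1→8; -4=+1→7*
ply 4, O at 7 | -2=-1→5*; -3=-1→4; -4=-1→3
ply 5, X at 5 | -2=-1→3; -3=-1→2; -4=+1→1*
ply 6: 1 is terminal -1 (O); from 17 depth 10

X winning at [17]: True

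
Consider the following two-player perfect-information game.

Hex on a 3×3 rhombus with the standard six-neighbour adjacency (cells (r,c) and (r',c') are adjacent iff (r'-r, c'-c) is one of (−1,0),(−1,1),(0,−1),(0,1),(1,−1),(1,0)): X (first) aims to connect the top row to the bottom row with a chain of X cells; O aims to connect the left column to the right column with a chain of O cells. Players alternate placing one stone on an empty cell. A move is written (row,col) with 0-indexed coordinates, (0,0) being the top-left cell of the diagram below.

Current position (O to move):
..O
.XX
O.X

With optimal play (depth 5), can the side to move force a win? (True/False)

p1 O@[..O/.XX/O.X]: (0,0)[O.O/.XX/O.X]-1 (0,1)[.OO/.XX/O.X]+1* (1,0)[..O/OXX/O.X]-1 (2,1)[..O/.XX/OOX]-1
p2 X@[.OO/.XX/O.X]: (0,0)[XOO/.XX/O.X]-1* (1,0)[.OO/XXX/O.X]-1 (2,1)[.OO/.XX/OXX]-1
p3 O@[XOO/.XX/O.X]: (1,0)[XOO/OXX/O.X]+1* (2,1)[XOO/.XX/OOX]-1
p4 X@[XOO/OXX/O.X] terminal -1; root [..O/.XX/O.X] d5

O winning at [..O/.XX/O.X]: True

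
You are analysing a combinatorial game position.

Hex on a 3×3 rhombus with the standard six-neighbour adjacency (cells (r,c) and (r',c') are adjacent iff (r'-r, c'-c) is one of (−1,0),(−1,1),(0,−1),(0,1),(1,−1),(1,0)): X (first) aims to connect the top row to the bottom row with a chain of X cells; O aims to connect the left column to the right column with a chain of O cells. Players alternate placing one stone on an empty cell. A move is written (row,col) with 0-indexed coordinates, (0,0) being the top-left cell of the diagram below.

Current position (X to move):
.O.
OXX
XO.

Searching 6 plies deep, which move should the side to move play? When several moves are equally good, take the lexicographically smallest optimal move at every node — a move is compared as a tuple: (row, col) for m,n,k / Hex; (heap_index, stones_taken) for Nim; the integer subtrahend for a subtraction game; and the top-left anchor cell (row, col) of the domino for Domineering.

ply 1, X at .O./OXX/XO. | (0,0)=-1→XO./OXX/XO.; (0,2)=+1→.OX/OXX/XO.*; (2,2)=-1→.O./OXX/XOX
ply 2: .OX/OXX/XO. is terminal -1 (O); from .O./OXX/XO. depth 6

X's best at [.O./OXX/XO.]: (0,2)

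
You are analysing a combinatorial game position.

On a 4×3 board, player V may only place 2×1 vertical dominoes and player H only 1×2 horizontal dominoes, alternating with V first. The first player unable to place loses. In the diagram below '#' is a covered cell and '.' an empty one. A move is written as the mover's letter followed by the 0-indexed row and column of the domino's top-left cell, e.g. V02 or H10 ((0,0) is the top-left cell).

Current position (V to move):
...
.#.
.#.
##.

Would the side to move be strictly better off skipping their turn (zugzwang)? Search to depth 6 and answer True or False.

p1 V@[.../.#./.#./##.]: V00[#../##./.#./##.]+1* V02[..#/.##/.#./##.]+1 V10[.../##./##./##.]+1 V12[.../.##/.##/##.]+1 V22[.../.#./.##/###]+1
p2 H@[#../##./.#./##.]: H01[###/##./.#./##.]-1*
p3 V@[###/##./.#./##.]: V12[###/###/.##/##.]+1* V22[###/##./.##/###]+1
p4 H@[###/###/.##/##.] terminal -1; root [.../.#./.#./##.] d6
suppose V passes — search the same position with H to move:
pass> p1 H@[.../.#./.#./##.]: H00[##./.#./.#./##.]-1* H01[.##/.#./.#./##.]-1
pass> p2 V@[##./.#./.#./##.]: V02[###/.##/.#./##.]+1* V10[##./##./##./##.]+1 V12[##./.##/.##/##.]+1 V22[##./.#./.##/###]+1
pass> p3 H@[###/.##/.#./##.] terminal -1; root [.../.#./.#./##.] d6
for V: play +1, pass +1

zugzwang(.../.#./.#./##., V) = False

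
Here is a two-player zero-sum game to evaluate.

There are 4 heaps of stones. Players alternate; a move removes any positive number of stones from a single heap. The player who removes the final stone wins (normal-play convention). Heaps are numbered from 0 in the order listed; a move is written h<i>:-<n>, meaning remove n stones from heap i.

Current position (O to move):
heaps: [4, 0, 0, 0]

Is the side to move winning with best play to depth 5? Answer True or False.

ply 1, O at (4,0,0,0) | h0:-1=-1→(3,0,0,0); h0:-2=-1→(2,0,0,0); h0:-3=-1→(1,0,0,0); h0:-4=+1→(0,0,0,0)*
ply 2: (0,0,0,0) is terminal -1 (X); from (4,0,0,0) depth 5

O winning at [(4,0,0,0)]: True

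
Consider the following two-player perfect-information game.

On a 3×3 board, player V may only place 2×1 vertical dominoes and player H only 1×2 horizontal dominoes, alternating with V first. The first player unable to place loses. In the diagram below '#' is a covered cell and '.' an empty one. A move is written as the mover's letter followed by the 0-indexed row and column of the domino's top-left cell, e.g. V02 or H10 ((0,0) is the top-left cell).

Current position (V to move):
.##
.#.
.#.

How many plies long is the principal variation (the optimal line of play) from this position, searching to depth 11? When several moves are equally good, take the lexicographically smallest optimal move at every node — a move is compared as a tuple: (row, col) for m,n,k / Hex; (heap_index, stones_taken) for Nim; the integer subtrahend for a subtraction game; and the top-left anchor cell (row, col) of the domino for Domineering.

PV length from [.##/.#./.#.]: 1 ply

ply 1, V at .##/.#./.#. | V00=+1→###/##./.#.*; V10=+1→.##/##./##.; V12=+1→.##/.##/.##
ply 2: ###/##./.#. is terminal -1 (H); from .##/.#./.#. depth 11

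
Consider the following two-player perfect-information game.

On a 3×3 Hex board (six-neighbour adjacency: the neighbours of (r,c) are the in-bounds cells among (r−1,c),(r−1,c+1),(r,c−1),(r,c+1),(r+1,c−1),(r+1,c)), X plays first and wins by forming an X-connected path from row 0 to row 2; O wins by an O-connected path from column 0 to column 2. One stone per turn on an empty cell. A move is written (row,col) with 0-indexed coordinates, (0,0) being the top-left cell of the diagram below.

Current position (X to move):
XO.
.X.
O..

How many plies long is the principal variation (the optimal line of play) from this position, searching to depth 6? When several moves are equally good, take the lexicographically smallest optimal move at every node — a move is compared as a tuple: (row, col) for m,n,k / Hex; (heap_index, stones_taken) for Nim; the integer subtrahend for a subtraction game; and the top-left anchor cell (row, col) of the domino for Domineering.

p1 X@[XO./.X./O..]: (0,2)[XOX/.X./O..]-1 (1,0)[XO./XX./O..]-1 (1,2)[XO./.XX/O..]+1* (2,1)[XO./.X./OX.]+1 (2,2)[XO./.X./O.X]+1
p2 O@[XO./.XX/O..]: (0,2)[XOO/.XX/O..]-1* (1,0)[XO./OXX/O..]-1 (2,1)[XO./.XX/OO.]-1 (2,2)[XO./.XX/O.O]-1
p3 X@[XOO/.XX/O..]: (1,0)[XOO/XXX/O..]+1* (2,1)[XOO/.XX/OX.]-1 (2,2)[XOO/.XX/O.X]-1
p4 O@[XOO/XXX/O..]: (2,1)[XOO/XXX/OO.]-1* (2,2)[XOO/XXX/O.O]-1
p5 X@[XOO/XXX/OO.]: (2,2)[XOO/XXX/OOX]+1*
p6 O@[XOO/XXX/OOX] terminal -1; root [XO./.X./O..] d6

PV length from [XO./.X./O..]: 5 plies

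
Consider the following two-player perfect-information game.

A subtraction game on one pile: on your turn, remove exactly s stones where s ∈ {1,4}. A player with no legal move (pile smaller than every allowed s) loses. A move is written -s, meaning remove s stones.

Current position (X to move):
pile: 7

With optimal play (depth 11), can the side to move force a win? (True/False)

X winning at [7]: False

[7] X move#1: -1:-1/6*, -4:-1/3
[6] O move#2: -1:+1/5*, -4:+1/2
[5] X move#3: -1:-1/4*, -4:-1/1
[4] O move#4: -1:-1/3, -4:+1/0*
[0] end (terminal -1, X#5); searched 7 to 11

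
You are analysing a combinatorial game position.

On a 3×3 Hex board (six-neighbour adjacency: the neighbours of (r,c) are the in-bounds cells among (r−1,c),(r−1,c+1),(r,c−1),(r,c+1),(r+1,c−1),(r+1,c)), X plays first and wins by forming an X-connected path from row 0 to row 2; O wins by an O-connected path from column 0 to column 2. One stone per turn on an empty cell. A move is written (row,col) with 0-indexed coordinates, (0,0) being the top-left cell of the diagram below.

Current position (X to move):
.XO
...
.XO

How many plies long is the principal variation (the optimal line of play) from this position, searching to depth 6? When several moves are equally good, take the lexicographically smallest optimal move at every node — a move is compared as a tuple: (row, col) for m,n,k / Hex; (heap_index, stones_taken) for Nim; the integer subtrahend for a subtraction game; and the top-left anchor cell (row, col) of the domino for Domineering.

PV length from [.XO/.../.XO]: 3 plies

p1 X@[.XO/.../.XO]: (0,0)[XXO/.../.XO]-1 (1,0)[.XO/X../.XO]+1* (1,1)[.XO/.X./.XO]+1 (1,2)[.XO/..X/.XO]-1 (2,0)[.XO/.../XXO]+1
p2 O@[.XO/X../.XO]: (0,0)[OXO/X../.XO]-1* (1,1)[.XO/XO./.XO]-1 (1,2)[.XO/X.O/.XO]-1 (2,0)[.XO/X../OXO]-1
p3 X@[OXO/X../.XO]: (1,1)[OXO/XX./.XO]+1* (1,2)[OXO/X.X/.XO]+1 (2,0)[OXO/X../XXO]+1
p4 O@[OXO/XX./.XO] terminal -1; root [.XO/.../.XO] d6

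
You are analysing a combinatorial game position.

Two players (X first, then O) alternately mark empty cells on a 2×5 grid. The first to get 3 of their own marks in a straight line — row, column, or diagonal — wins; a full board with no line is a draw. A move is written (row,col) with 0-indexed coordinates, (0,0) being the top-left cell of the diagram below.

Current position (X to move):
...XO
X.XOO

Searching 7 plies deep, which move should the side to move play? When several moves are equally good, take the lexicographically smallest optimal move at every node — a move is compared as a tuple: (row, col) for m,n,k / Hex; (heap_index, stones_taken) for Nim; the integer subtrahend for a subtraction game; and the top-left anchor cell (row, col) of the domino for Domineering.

ply 1, X at ...XO/X.XOO | (0,0)=+0→X..XO/X.XOO; (0,1)=+1→.X.XO/X.XOO*; (0,2)=+1→..XXO/X.XOO; (1,1)=+1→...XO/XXXOO
ply 2, O at .X.XO/X.XOO | (0,0)=-1→OX.XO/X.XOO*; (0,2)=-1→.XOXO/X.XOO; (1,1)=-1→.X.XO/XOXOO
ply 3, X at OX.XO/X.XOO | (0,2)=+1→OXXXO/X.XOO*; (1,1)=+1→OX.XO/XXXOO
ply 4: OXXXO/X.XOO is terminal -1 (O); from ...XO/X.XOO depth 7

X's best at [...XO/X.XOO]: (0,1)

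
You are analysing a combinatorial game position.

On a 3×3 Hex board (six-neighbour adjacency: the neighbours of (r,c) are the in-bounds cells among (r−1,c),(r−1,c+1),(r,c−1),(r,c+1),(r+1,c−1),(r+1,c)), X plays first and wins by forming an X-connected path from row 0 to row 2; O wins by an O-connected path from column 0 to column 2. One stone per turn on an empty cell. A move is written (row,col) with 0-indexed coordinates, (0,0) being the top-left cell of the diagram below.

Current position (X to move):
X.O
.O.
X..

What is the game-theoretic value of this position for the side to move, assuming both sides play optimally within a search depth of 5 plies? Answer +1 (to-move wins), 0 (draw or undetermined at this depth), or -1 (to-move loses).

value(X.O/.O./X.., X) = +1

[X.O/.O./X..] X move#1: (0,1):-1/XXO/.O./X.., (1,0):+1/X.O/XO./X..*, (1,2):-1/X.O/.OX/X.., (2,1):-1/X.O/.O./XX., (2,2):-1/X.O/.O./X.X
[X.O/XO./X..] end (terminal -1, O#2); searched X.O/.O./X.. to 5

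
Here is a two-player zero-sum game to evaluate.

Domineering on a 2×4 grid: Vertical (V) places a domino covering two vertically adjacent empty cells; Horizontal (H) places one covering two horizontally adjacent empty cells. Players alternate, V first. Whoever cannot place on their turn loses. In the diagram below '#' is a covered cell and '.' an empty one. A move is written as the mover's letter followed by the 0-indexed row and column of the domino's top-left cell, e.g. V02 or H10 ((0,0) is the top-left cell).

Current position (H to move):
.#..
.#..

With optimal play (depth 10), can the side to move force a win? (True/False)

H winning at [.#../.#..]: True

ply 1, H at .#../.#.. | H02=+1→.###/.#..*; H12=+1→.#../.###
ply 2, V at .###/.#.. | V00=-1→####/##..*
ply 3, H at ####/##.. | H12=+1→####/####*
ply 4: ####/#### is terminal -1 (V); from .#../.#.. depth 10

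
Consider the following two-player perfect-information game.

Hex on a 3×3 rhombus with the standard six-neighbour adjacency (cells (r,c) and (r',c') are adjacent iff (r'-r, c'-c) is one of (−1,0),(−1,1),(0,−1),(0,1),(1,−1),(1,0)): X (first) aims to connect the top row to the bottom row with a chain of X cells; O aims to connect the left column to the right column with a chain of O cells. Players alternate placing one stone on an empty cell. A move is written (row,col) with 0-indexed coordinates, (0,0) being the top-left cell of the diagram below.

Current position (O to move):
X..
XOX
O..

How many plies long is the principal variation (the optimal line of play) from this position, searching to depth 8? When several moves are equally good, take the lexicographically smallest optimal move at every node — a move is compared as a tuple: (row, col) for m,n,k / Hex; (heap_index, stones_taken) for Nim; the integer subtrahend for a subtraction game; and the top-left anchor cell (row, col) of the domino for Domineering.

[X../XOX/O..] O move#1: (0,1):-1/XO./XOX/O.., (0,2):+1/X.O/XOX/O..*, (2,1):+1/X../XOX/OO., (2,2):+1/X../XOX/O.O
[X.O/XOX/O..] end (terminal -1, X#2); searched X../XOX/O.. to 8

PV length from [X../XOX/O..]: 1 ply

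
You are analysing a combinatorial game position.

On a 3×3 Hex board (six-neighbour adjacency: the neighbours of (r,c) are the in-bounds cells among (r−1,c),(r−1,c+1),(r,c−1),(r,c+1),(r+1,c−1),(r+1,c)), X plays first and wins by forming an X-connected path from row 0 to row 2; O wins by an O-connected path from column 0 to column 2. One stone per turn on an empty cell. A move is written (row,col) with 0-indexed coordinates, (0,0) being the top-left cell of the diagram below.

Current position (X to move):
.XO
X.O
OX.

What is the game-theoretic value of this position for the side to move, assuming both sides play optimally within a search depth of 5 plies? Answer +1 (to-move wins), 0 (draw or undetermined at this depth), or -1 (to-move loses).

p1 X@[.XO/X.O/OX.]: (0,0)[XXO/X.O/OX.]-1 (1,1)[.XO/XXO/OX.]+1* (2,2)[.XO/X.O/OXX]-1
p2 O@[.XO/XXO/OX.] terminal -1; root [.XO/X.O/OX.] d5

value(.XO/X.O/OX., X) = +1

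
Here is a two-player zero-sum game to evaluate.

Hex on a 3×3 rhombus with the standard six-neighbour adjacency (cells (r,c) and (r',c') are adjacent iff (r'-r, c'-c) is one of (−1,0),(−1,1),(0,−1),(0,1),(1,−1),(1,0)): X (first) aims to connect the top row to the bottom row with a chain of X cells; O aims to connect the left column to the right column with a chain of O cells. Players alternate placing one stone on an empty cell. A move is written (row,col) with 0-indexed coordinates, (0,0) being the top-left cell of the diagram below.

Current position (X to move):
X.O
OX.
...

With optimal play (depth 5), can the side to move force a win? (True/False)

X winning at [X.O/OX./...]: True

[X.O/OX./...] X move#1: (0,1):+1/XXO/OX./...*, (1,2):-1/X.O/OXX/..., (2,0):-1/X.O/OX./X.., (2,1):-1/X.O/OX./.X., (2,2):-1/X.O/OX./..X
[XXO/OX./...] O move#2: (1,2):-1/XXO/OXO/...*, (2,0):-1/XXO/OX./O.., (2,1):-1/XXO/OX./.O., (2,2):-1/XXO/OX./..O
[XXO/OXO/...] X move#3: (2,0):+1/XXO/OXO/X..*, (2,1):+1/XXO/OXO/.X., (2,2):+1/XXO/OXO/..X
[XXO/OXO/X..] end (terminal -1, O#4); searched X.O/OX./... to 5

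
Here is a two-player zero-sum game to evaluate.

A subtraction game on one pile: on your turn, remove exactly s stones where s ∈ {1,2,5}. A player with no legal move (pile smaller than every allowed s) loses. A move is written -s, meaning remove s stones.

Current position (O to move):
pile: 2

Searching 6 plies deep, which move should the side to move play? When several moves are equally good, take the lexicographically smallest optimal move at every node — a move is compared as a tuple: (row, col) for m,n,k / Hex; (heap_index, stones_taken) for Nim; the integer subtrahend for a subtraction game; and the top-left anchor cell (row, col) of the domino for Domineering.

p1 O@[2]: -1[1]-1 -2[0]+1*
p2 X@[0] terminal -1; root [2] d6

O's best at [2]: -2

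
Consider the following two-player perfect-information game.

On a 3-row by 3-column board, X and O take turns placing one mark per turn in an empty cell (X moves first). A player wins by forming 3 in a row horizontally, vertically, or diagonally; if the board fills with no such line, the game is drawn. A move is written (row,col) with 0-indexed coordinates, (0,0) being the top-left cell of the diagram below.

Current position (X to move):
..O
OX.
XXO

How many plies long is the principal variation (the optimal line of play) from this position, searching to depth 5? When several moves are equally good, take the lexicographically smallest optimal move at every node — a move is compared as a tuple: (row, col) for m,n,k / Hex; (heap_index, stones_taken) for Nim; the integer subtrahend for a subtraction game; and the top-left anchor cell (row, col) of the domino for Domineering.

p1 X@[..O/OX./XXO]: (0,0)[X.O/OX./XXO]-1 (0,1)[.XO/OX./XXO]+1* (1,2)[..O/OXX/XXO]+0
p2 O@[.XO/OX./XXO] terminal -1; root [..O/OX./XXO] d5

PV length from [..O/OX./XXO]: 1 ply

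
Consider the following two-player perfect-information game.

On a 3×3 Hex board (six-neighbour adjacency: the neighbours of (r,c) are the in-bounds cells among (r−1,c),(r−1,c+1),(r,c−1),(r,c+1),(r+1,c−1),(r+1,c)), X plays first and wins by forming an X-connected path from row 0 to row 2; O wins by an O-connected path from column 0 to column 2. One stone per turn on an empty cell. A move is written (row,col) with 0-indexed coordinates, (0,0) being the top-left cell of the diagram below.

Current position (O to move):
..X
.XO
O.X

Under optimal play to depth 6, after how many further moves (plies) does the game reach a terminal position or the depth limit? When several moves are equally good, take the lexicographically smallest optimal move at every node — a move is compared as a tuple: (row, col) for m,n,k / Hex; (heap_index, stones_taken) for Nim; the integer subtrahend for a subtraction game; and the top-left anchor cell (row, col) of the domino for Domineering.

PV length from [..X/.XO/O.X]: 1 ply

ply 1, O at ..X/.XO/O.X | (0,0)=-1→O.X/.XO/O.X; (0,1)=-1→.OX/.XO/O.X; (1,0)=-1→..X/OXO/O.X; (2,1)=+1→..X/.XO/OOX*
ply 2: ..X/.XO/OOX is terminal -1 (X); from ..X/.XO/O.X depth 6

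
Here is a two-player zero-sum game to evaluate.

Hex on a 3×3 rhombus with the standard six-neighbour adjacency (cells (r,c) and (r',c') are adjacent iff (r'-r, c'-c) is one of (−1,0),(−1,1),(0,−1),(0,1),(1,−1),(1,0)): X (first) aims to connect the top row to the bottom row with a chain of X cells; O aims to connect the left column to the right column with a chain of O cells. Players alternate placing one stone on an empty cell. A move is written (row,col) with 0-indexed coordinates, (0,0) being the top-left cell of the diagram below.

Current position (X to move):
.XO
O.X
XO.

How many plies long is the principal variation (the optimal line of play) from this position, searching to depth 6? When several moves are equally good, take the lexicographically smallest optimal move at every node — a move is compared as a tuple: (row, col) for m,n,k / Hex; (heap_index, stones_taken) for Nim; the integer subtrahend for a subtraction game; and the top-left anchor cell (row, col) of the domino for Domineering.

PV length from [.XO/O.X/XO.]: 1 ply

ply 1, X at .XO/O.X/XO. | (0,0)=-1→XXO/O.X/XO.; (1,1)=+1→.XO/OXX/XO.*; (2,2)=-1→.XO/O.X/XOX
ply 2: .XO/OXX/XO. is terminal -1 (O); from .XO/O.X/XO. depth 6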